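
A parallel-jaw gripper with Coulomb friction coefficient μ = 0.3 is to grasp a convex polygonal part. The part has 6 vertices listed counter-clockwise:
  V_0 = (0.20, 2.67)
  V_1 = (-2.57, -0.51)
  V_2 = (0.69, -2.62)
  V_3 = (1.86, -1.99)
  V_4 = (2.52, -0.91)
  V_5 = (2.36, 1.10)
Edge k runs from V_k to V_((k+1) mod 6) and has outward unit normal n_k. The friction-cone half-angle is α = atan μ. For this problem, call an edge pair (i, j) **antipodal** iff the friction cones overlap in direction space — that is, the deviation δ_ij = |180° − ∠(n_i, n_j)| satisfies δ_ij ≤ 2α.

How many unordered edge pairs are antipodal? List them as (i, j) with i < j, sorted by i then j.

α = atan 0.3 = 16.70°;  2α = 33.40°
n_0 = (-0.7540, +0.6568)
n_1 = (-0.5434, -0.8395)
n_2 = (+0.4741, -0.8805)
n_3 = (+0.8533, -0.5215)
n_4 = (+0.9968, +0.0794)
n_5 = (+0.5879, +0.8089)
  (0,1): δ = 81.85°  ·
  (0,2): δ = 20.64°  ✓
  (0,3): δ = 9.63°  ✓
  (0,4): δ = 45.61°  ·
  (0,5): δ = 95.05°  ·
  (1,2): δ = 118.79°  ·
  (1,3): δ = 88.52°  ·
  (1,4): δ = 52.54°  ·
  (1,5): δ = 3.10°  ✓
  (2,3): δ = 149.73°  ·
  (2,4): δ = 113.75°  ·
  (2,5): δ = 64.31°  ·
  (3,4): δ = 144.02°  ·
  (3,5): δ = 94.58°  ·
  (4,5): δ = 130.56°  ·
antipodal pairs: 3

count = 3; pairs: (0,2), (0,3), (1,5)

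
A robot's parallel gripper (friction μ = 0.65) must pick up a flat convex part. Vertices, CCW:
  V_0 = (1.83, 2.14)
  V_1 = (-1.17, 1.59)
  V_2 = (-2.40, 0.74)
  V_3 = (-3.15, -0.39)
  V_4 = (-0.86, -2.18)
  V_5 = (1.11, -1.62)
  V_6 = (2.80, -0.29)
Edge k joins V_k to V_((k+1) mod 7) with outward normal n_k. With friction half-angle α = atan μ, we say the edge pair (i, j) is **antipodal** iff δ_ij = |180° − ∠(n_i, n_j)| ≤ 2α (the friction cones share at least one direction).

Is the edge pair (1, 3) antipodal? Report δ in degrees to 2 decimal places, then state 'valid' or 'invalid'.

α = atan 0.65 = 33.02°;  2α = 66.05°
edge 1: e_1 = (-1.23, -0.85);  n_1 = (-0.5685, +0.8227)
edge 3: e_3 = (+2.29, -1.79);  n_3 = (-0.6158, -0.7879)
∠(n_1, n_3) = 107.34°
δ = |180° − 107.34°| = 72.66°
72.66° > 2α = 66.05°  →  invalid

δ = 72.66°, invalid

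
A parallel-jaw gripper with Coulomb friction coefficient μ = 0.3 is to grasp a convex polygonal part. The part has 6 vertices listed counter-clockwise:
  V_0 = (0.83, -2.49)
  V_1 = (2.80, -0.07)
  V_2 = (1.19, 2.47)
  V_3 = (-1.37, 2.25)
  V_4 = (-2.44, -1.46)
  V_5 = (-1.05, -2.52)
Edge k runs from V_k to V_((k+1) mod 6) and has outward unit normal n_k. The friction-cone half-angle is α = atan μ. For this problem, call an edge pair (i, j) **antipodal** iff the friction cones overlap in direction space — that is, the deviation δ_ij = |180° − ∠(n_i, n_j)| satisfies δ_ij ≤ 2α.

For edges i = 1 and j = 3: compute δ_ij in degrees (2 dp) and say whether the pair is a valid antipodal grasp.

δ = 48.46°, invalid

α = atan 0.3 = 16.70°;  2α = 33.40°
edge 1: e_1 = (-1.61, +2.54);  n_1 = (+0.8446, +0.5354)
edge 3: e_3 = (-1.07, -3.71);  n_3 = (-0.9608, +0.2771)
∠(n_1, n_3) = 131.54°
δ = |180° − 131.54°| = 48.46°
48.46° > 2α = 33.40°  →  invalid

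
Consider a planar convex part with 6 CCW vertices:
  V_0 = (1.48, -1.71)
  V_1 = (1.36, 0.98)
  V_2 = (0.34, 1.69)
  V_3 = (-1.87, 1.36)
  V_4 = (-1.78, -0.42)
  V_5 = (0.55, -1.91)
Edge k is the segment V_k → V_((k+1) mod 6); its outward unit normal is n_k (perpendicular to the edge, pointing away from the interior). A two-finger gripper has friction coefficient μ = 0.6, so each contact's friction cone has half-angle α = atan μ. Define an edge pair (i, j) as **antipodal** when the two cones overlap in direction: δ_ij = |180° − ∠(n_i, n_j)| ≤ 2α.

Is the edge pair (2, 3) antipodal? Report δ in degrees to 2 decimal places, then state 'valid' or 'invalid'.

δ = 95.60°, invalid

α = atan 0.6 = 30.96°;  2α = 61.93°
edge 2: e_2 = (-2.21, -0.33);  n_2 = (-0.1477, +0.9890)
edge 3: e_3 = (+0.09, -1.78);  n_3 = (-0.9987, -0.0505)
∠(n_2, n_3) = 84.40°
δ = |180° − 84.40°| = 95.60°
95.60° > 2α = 61.93°  →  invalid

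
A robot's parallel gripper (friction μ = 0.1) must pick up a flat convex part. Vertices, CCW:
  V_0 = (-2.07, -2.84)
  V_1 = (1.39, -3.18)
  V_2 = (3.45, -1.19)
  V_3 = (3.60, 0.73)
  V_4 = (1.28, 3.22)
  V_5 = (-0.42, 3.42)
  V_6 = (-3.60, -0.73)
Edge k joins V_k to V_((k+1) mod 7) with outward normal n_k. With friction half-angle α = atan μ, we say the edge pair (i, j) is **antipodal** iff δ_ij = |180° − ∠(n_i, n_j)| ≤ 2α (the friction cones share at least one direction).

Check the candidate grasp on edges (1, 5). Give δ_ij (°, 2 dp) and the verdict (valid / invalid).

δ = 8.53°, valid

α = atan 0.1 = 5.71°;  2α = 11.42°
edge 1: e_1 = (+2.06, +1.99);  n_1 = (+0.6948, -0.7192)
edge 5: e_5 = (-3.18, -4.15);  n_5 = (-0.7938, +0.6082)
∠(n_1, n_5) = 171.47°
δ = |180° − 171.47°| = 8.53°
8.53° ≤ 2α = 11.42°  →  valid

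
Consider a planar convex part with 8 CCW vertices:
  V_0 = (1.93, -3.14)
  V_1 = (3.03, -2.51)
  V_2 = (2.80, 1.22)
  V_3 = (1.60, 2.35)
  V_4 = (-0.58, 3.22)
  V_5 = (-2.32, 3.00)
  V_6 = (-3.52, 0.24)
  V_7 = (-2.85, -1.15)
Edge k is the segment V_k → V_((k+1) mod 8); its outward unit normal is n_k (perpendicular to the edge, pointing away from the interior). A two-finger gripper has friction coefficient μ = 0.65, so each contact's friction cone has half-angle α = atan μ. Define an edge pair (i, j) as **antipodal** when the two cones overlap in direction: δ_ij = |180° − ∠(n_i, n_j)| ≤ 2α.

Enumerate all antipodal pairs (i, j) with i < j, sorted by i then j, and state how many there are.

α = atan 0.65 = 33.02°;  2α = 66.05°
n_0 = (+0.4970, -0.8678)
n_1 = (+0.9981, +0.0615)
n_2 = (+0.6856, +0.7280)
n_3 = (+0.3707, +0.9288)
n_4 = (-0.1254, +0.9921)
n_5 = (-0.9171, +0.3987)
n_6 = (-0.9008, -0.4342)
n_7 = (-0.3843, -0.9232)
  (0,1): δ = 116.27°  ·
  (0,2): δ = 73.08°  ·
  (0,3): δ = 51.56°  ✓
  (0,4): δ = 22.59°  ✓
  (0,5): δ = 36.70°  ✓
  (0,6): δ = 85.93°  ·
  (0,7): δ = 127.60°  ·
  (1,2): δ = 136.81°  ·
  (1,3): δ = 115.28°  ·
  (1,4): δ = 86.32°  ·
  (1,5): δ = 27.03°  ✓
  (1,6): δ = 22.21°  ✓
  (1,7): δ = 63.87°  ✓
  (2,3): δ = 158.48°  ·
  (2,4): δ = 129.51°  ·
  (2,5): δ = 70.22°  ·
  (2,6): δ = 20.99°  ✓
  (2,7): δ = 20.68°  ✓
  (3,4): δ = 151.04°  ·
  (3,5): δ = 91.74°  ·
  (3,6): δ = 42.51°  ✓
  (3,7): δ = 0.85°  ✓
  (4,5): δ = 120.70°  ·
  (4,6): δ = 71.47°  ·
  (4,7): δ = 29.81°  ✓
  (5,6): δ = 130.77°  ·
  (5,7): δ = 89.10°  ·
  (6,7): δ = 138.34°  ·
antipodal pairs: 11

count = 11; pairs: (0,3), (0,4), (0,5), (1,5), (1,6), (1,7), (2,6), (2,7), (3,6), (3,7), (4,7)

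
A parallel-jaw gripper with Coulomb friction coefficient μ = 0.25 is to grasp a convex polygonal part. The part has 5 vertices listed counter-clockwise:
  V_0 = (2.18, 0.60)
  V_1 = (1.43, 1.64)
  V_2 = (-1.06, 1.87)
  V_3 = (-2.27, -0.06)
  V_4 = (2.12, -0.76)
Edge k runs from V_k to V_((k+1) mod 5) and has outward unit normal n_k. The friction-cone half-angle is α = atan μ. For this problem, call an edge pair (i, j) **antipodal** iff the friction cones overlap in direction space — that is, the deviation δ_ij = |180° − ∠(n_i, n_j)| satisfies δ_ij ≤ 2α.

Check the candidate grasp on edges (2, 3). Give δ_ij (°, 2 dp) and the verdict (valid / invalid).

δ = 66.97°, invalid

α = atan 0.25 = 14.04°;  2α = 28.07°
edge 2: e_2 = (-1.21, -1.93);  n_2 = (-0.8473, +0.5312)
edge 3: e_3 = (+4.39, -0.70);  n_3 = (-0.1575, -0.9875)
∠(n_2, n_3) = 113.03°
δ = |180° − 113.03°| = 66.97°
66.97° > 2α = 28.07°  →  invalid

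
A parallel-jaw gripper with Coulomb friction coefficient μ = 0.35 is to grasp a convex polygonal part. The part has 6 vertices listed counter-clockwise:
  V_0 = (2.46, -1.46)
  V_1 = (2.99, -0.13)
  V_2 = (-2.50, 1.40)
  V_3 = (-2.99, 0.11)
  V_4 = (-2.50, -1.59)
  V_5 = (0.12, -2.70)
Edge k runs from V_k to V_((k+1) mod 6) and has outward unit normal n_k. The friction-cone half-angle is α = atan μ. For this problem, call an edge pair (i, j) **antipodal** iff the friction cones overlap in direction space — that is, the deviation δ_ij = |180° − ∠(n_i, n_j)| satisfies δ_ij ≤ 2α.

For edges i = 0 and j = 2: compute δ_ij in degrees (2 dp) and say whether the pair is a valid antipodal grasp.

δ = 0.93°, valid

α = atan 0.35 = 19.29°;  2α = 38.58°
edge 0: e_0 = (+0.53, +1.33);  n_0 = (+0.9290, -0.3702)
edge 2: e_2 = (-0.49, -1.29);  n_2 = (-0.9348, +0.3551)
∠(n_0, n_2) = 179.07°
δ = |180° − 179.07°| = 0.93°
0.93° ≤ 2α = 38.58°  →  valid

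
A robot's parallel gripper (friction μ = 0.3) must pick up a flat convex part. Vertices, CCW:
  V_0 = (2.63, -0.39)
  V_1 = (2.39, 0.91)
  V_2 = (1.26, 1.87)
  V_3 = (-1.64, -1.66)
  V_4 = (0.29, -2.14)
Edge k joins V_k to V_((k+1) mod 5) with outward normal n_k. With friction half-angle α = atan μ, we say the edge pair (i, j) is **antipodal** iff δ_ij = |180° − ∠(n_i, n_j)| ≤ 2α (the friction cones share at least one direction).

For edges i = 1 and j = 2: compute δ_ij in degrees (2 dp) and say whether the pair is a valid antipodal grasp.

δ = 89.05°, invalid

α = atan 0.3 = 16.70°;  2α = 33.40°
edge 1: e_1 = (-1.13, +0.96);  n_1 = (+0.6475, +0.7621)
edge 2: e_2 = (-2.90, -3.53);  n_2 = (-0.7727, +0.6348)
∠(n_1, n_2) = 90.95°
δ = |180° − 90.95°| = 89.05°
89.05° > 2α = 33.40°  →  invalid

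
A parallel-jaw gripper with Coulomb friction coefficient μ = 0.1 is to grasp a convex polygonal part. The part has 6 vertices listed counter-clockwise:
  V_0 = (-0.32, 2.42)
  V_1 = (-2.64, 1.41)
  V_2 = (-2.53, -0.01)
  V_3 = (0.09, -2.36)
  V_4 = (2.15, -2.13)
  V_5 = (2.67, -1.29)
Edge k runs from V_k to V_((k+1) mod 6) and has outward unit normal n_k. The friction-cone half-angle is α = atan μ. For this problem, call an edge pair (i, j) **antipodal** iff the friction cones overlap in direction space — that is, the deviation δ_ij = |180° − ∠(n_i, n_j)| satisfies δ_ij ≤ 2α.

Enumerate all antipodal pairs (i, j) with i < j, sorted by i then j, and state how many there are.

α = atan 0.1 = 5.71°;  2α = 11.42°
n_0 = (-0.3992, +0.9169)
n_1 = (-0.9970, -0.0772)
n_2 = (-0.6677, -0.7444)
n_3 = (+0.1110, -0.9938)
n_4 = (+0.8503, -0.5264)
n_5 = (+0.7786, +0.6275)
  (0,1): δ = 109.10°  ·
  (0,2): δ = 65.42°  ·
  (0,3): δ = 17.15°  ·
  (0,4): δ = 34.71°  ·
  (0,5): δ = 105.34°  ·
  (1,2): δ = 136.32°  ·
  (1,3): δ = 88.06°  ·
  (1,4): δ = 36.19°  ·
  (1,5): δ = 34.44°  ·
  (2,3): δ = 131.74°  ·
  (2,4): δ = 79.87°  ·
  (2,5): δ = 9.24°  ✓
  (3,4): δ = 128.13°  ·
  (3,5): δ = 57.50°  ·
  (4,5): δ = 109.37°  ·
antipodal pairs: 1

count = 1; pairs: (2,5)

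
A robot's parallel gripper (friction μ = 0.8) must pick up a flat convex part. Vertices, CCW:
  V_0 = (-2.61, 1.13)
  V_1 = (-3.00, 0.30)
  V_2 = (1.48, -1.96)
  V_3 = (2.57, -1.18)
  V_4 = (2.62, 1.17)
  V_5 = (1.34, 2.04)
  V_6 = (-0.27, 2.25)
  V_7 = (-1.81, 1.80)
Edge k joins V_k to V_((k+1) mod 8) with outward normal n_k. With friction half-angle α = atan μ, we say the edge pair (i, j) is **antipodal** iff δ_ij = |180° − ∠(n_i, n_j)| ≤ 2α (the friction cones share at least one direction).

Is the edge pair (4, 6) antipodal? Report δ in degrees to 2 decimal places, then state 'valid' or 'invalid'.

α = atan 0.8 = 38.66°;  2α = 77.32°
edge 4: e_4 = (-1.28, +0.87);  n_4 = (+0.5621, +0.8270)
edge 6: e_6 = (-1.54, -0.45);  n_6 = (-0.2805, +0.9599)
∠(n_4, n_6) = 50.49°
δ = |180° − 50.49°| = 129.51°
129.51° > 2α = 77.32°  →  invalid

δ = 129.51°, invalid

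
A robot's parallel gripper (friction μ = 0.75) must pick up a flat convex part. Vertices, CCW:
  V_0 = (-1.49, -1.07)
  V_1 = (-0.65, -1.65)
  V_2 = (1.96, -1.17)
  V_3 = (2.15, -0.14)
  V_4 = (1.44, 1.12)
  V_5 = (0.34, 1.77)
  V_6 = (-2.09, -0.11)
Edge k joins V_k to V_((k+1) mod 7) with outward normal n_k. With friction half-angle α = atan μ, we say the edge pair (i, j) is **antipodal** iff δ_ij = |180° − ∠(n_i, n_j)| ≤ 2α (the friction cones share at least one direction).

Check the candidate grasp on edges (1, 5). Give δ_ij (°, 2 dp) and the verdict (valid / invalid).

δ = 27.31°, valid

α = atan 0.75 = 36.87°;  2α = 73.74°
edge 1: e_1 = (+2.61, +0.48);  n_1 = (+0.1809, -0.9835)
edge 5: e_5 = (-2.43, -1.88);  n_5 = (-0.6119, +0.7909)
∠(n_1, n_5) = 152.69°
δ = |180° − 152.69°| = 27.31°
27.31° ≤ 2α = 73.74°  →  valid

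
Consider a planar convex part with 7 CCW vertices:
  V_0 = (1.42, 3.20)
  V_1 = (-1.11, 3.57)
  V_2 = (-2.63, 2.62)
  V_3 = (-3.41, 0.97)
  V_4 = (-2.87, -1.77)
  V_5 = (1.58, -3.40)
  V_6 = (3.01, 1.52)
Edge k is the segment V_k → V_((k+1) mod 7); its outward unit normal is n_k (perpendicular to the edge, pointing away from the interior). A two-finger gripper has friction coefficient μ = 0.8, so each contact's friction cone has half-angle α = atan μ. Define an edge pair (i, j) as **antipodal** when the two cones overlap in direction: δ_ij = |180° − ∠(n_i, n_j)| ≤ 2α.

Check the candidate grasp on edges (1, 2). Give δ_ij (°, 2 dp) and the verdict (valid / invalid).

δ = 147.31°, invalid

α = atan 0.8 = 38.66°;  2α = 77.32°
edge 1: e_1 = (-1.52, -0.95);  n_1 = (-0.5300, +0.8480)
edge 2: e_2 = (-0.78, -1.65);  n_2 = (-0.9041, +0.4274)
∠(n_1, n_2) = 32.69°
δ = |180° − 32.69°| = 147.31°
147.31° > 2α = 77.32°  →  invalid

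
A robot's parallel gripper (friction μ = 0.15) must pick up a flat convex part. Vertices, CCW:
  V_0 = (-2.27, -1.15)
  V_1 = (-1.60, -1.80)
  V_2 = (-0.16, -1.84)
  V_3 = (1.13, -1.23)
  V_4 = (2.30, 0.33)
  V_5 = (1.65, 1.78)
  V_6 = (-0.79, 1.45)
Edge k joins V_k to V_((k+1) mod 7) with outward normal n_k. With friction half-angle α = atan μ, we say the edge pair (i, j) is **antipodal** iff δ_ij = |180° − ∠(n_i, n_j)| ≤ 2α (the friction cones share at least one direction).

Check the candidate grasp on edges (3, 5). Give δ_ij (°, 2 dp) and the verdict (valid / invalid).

α = atan 0.15 = 8.53°;  2α = 17.06°
edge 3: e_3 = (+1.17, +1.56);  n_3 = (+0.8000, -0.6000)
edge 5: e_5 = (-2.44, -0.33);  n_5 = (-0.1340, +0.9910)
∠(n_3, n_5) = 134.57°
δ = |180° − 134.57°| = 45.43°
45.43° > 2α = 17.06°  →  invalid

δ = 45.43°, invalid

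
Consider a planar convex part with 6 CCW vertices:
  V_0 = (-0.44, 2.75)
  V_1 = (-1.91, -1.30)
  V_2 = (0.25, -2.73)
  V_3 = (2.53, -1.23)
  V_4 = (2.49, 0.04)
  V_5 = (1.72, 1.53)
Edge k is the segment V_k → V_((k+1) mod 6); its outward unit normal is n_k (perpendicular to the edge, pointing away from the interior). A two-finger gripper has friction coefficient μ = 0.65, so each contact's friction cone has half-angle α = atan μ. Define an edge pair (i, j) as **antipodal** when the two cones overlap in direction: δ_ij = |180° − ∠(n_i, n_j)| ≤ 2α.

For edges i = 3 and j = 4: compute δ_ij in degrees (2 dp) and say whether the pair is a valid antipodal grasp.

δ = 154.48°, invalid

α = atan 0.65 = 33.02°;  2α = 66.05°
edge 3: e_3 = (-0.04, +1.27);  n_3 = (+0.9995, +0.0315)
edge 4: e_4 = (-0.77, +1.49);  n_4 = (+0.8884, +0.4591)
∠(n_3, n_4) = 25.52°
δ = |180° − 25.52°| = 154.48°
154.48° > 2α = 66.05°  →  invalid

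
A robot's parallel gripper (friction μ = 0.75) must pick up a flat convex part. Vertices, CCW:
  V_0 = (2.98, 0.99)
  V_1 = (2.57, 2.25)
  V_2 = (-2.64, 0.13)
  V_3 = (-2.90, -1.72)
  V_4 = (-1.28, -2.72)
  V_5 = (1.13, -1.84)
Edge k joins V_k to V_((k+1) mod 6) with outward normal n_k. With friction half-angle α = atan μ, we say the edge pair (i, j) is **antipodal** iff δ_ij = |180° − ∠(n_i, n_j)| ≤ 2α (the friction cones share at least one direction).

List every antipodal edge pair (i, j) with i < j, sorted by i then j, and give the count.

α = atan 0.75 = 36.87°;  2α = 73.74°
n_0 = (+0.9509, +0.3094)
n_1 = (-0.3769, +0.9263)
n_2 = (-0.9903, +0.1392)
n_3 = (-0.5253, -0.8509)
n_4 = (+0.3430, -0.9393)
n_5 = (+0.8370, -0.5472)
  (0,1): δ = 85.88°  ·
  (0,2): δ = 26.02°  ✓
  (0,3): δ = 40.29°  ✓
  (0,4): δ = 92.03°  ·
  (0,5): δ = 128.80°  ·
  (1,2): δ = 120.14°  ·
  (1,3): δ = 53.83°  ✓
  (1,4): δ = 2.08°  ✓
  (1,5): δ = 34.69°  ✓
  (2,3): δ = 113.69°  ·
  (2,4): δ = 61.94°  ✓
  (2,5): δ = 25.17°  ✓
  (3,4): δ = 128.25°  ·
  (3,5): δ = 91.49°  ·
  (4,5): δ = 143.23°  ·
antipodal pairs: 7

count = 7; pairs: (0,2), (0,3), (1,3), (1,4), (1,5), (2,4), (2,5)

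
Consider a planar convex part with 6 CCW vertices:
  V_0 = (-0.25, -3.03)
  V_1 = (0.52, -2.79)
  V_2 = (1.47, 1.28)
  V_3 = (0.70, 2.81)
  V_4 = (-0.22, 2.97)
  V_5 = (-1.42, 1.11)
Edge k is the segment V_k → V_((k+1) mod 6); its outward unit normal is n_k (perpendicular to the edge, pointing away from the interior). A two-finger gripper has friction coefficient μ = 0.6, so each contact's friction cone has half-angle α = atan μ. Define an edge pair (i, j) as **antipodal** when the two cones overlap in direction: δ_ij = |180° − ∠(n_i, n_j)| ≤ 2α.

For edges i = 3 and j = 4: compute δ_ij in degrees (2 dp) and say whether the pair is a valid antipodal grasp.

δ = 112.96°, invalid

α = atan 0.6 = 30.96°;  2α = 61.93°
edge 3: e_3 = (-0.92, +0.16);  n_3 = (+0.1713, +0.9852)
edge 4: e_4 = (-1.20, -1.86);  n_4 = (-0.8403, +0.5421)
∠(n_3, n_4) = 67.04°
δ = |180° − 67.04°| = 112.96°
112.96° > 2α = 61.93°  →  invalid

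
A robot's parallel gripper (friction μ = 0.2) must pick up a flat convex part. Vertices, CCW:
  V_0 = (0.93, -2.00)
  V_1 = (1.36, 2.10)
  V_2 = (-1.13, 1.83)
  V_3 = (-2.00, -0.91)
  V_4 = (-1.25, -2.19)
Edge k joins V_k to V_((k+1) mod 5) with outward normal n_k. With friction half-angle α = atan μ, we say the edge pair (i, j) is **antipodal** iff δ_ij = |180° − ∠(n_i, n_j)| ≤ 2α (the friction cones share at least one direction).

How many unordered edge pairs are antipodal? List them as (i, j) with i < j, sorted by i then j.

count = 2; pairs: (0,2), (1,4)

α = atan 0.2 = 11.31°;  2α = 22.62°
n_0 = (+0.9945, -0.1043)
n_1 = (-0.1078, +0.9942)
n_2 = (-0.9531, +0.3026)
n_3 = (-0.8628, -0.5055)
n_4 = (+0.0868, -0.9962)
  (0,1): δ = 77.82°  ·
  (0,2): δ = 11.63°  ✓
  (0,3): δ = 36.35°  ·
  (0,4): δ = 100.97°  ·
  (1,2): δ = 113.80°  ·
  (1,3): δ = 65.82°  ·
  (1,4): δ = 1.21°  ✓
  (2,3): δ = 132.02°  ·
  (2,4): δ = 67.40°  ·
  (3,4): δ = 115.39°  ·
antipodal pairs: 2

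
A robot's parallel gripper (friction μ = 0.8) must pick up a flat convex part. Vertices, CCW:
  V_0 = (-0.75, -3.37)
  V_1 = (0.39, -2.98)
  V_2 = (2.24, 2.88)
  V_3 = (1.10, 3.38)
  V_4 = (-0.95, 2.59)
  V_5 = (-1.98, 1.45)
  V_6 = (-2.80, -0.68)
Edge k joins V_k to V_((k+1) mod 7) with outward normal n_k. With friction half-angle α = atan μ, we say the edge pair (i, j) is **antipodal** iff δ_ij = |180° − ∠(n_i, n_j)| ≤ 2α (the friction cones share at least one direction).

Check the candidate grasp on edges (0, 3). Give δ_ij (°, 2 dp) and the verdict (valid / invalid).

α = atan 0.8 = 38.66°;  2α = 77.32°
edge 0: e_0 = (+1.14, +0.39);  n_0 = (+0.3237, -0.9462)
edge 3: e_3 = (-2.05, -0.79);  n_3 = (-0.3596, +0.9331)
∠(n_0, n_3) = 177.81°
δ = |180° − 177.81°| = 2.19°
2.19° ≤ 2α = 77.32°  →  valid

δ = 2.19°, valid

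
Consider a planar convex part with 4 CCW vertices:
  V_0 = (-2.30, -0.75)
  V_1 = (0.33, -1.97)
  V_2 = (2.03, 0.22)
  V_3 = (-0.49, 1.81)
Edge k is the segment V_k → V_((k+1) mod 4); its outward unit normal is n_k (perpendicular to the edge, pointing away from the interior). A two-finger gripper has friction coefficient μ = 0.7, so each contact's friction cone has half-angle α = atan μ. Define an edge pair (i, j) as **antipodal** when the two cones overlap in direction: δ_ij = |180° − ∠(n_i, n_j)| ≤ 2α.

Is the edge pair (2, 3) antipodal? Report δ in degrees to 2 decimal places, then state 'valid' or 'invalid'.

δ = 93.01°, invalid

α = atan 0.7 = 34.99°;  2α = 69.98°
edge 2: e_2 = (-2.52, +1.59);  n_2 = (+0.5336, +0.8457)
edge 3: e_3 = (-1.81, -2.56);  n_3 = (-0.8165, +0.5773)
∠(n_2, n_3) = 86.99°
δ = |180° − 86.99°| = 93.01°
93.01° > 2α = 69.98°  →  invalid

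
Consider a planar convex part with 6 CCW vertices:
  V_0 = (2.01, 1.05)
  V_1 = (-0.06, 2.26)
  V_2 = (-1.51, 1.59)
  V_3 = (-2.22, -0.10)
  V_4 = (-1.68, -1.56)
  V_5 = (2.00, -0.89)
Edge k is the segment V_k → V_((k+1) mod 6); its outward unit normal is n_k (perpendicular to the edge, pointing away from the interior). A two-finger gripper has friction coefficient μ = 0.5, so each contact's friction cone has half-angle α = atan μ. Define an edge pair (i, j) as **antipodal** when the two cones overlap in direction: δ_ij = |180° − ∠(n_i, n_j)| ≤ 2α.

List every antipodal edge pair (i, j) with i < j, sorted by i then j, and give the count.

α = atan 0.5 = 26.57°;  2α = 53.13°
n_0 = (+0.5046, +0.8633)
n_1 = (-0.4195, +0.9078)
n_2 = (-0.9219, +0.3873)
n_3 = (-0.9379, -0.3469)
n_4 = (+0.1791, -0.9838)
n_5 = (+1.0000, -0.0052)
  (0,1): δ = 124.89°  ·
  (0,2): δ = 82.48°  ·
  (0,3): δ = 39.39°  ✓
  (0,4): δ = 40.63°  ✓
  (0,5): δ = 120.01°  ·
  (1,2): δ = 137.59°  ·
  (1,3): δ = 94.50°  ·
  (1,4): δ = 14.48°  ✓
  (1,5): δ = 64.90°  ·
  (2,3): δ = 136.91°  ·
  (2,4): δ = 56.89°  ·
  (2,5): δ = 22.49°  ✓
  (3,4): δ = 99.98°  ·
  (3,5): δ = 20.59°  ✓
  (4,5): δ = 100.61°  ·
antipodal pairs: 5

count = 5; pairs: (0,3), (0,4), (1,4), (2,5), (3,5)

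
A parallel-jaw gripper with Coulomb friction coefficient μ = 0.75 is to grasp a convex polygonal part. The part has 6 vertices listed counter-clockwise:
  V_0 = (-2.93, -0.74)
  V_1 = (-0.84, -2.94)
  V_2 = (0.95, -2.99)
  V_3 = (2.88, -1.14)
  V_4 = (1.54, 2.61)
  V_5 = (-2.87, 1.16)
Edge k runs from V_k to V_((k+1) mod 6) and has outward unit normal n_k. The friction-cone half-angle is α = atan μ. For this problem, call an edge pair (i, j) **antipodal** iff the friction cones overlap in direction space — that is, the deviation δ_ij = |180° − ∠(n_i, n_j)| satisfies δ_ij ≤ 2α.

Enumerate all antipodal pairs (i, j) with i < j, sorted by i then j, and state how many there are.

count = 7; pairs: (0,3), (0,4), (1,3), (1,4), (2,4), (2,5), (3,5)

α = atan 0.75 = 36.87°;  2α = 73.74°
n_0 = (-0.7250, -0.6887)
n_1 = (-0.0279, -0.9996)
n_2 = (+0.6920, -0.7219)
n_3 = (+0.9417, +0.3365)
n_4 = (-0.3123, +0.9500)
n_5 = (-0.9995, +0.0316)
  (0,1): δ = 135.13°  ·
  (0,2): δ = 89.74°  ·
  (0,3): δ = 23.87°  ✓
  (0,4): δ = 64.67°  ✓
  (0,5): δ = 134.66°  ·
  (1,2): δ = 134.61°  ·
  (1,3): δ = 68.74°  ✓
  (1,4): δ = 19.80°  ✓
  (1,5): δ = 89.79°  ·
  (2,3): δ = 114.12°  ·
  (2,4): δ = 25.59°  ✓
  (2,5): δ = 44.40°  ✓
  (3,4): δ = 91.46°  ·
  (3,5): δ = 21.47°  ✓
  (4,5): δ = 110.01°  ·
antipodal pairs: 7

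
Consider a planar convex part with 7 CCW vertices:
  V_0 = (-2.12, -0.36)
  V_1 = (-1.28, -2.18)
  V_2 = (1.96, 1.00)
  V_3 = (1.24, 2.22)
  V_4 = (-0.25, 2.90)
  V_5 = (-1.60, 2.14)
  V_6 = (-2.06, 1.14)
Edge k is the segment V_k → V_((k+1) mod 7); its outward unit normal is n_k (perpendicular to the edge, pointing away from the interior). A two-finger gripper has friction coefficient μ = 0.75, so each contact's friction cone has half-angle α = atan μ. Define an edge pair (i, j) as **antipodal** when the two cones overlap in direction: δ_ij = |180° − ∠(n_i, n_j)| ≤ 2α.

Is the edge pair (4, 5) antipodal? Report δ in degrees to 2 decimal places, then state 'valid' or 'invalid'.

δ = 144.08°, invalid

α = atan 0.75 = 36.87°;  2α = 73.74°
edge 4: e_4 = (-1.35, -0.76);  n_4 = (-0.4906, +0.8714)
edge 5: e_5 = (-0.46, -1.00);  n_5 = (-0.9085, +0.4179)
∠(n_4, n_5) = 35.92°
δ = |180° − 35.92°| = 144.08°
144.08° > 2α = 73.74°  →  invalid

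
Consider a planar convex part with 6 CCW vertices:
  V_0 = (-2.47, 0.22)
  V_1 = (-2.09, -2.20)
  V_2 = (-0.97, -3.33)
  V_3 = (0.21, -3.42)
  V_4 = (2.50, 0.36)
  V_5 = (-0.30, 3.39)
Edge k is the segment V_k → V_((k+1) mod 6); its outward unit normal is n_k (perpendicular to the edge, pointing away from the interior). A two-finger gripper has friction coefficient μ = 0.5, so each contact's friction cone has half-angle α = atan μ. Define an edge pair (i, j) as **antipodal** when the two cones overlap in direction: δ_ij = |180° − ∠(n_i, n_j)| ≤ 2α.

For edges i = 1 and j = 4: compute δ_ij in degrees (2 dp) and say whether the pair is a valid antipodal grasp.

δ = 2.00°, valid

α = atan 0.5 = 26.57°;  2α = 53.13°
edge 1: e_1 = (+1.12, -1.13);  n_1 = (-0.7102, -0.7040)
edge 4: e_4 = (-2.80, +3.03);  n_4 = (+0.7344, +0.6787)
∠(n_1, n_4) = 178.00°
δ = |180° − 178.00°| = 2.00°
2.00° ≤ 2α = 53.13°  →  valid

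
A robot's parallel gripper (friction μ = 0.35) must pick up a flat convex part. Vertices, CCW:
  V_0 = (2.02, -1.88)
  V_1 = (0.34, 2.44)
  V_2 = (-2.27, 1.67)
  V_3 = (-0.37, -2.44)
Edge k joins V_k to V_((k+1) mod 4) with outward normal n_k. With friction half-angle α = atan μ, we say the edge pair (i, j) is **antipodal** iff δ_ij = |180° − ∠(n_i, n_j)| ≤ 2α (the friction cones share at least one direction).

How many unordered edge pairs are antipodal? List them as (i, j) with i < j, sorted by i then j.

α = atan 0.35 = 19.29°;  2α = 38.58°
n_0 = (+0.9320, +0.3624)
n_1 = (-0.2830, +0.9591)
n_2 = (-0.9077, -0.4196)
n_3 = (+0.2281, -0.9736)
  (0,1): δ = 94.81°  ·
  (0,2): δ = 3.56°  ✓
  (0,3): δ = 81.94°  ·
  (1,2): δ = 81.63°  ·
  (1,3): δ = 3.25°  ✓
  (2,3): δ = 101.62°  ·
antipodal pairs: 2

count = 2; pairs: (0,2), (1,3)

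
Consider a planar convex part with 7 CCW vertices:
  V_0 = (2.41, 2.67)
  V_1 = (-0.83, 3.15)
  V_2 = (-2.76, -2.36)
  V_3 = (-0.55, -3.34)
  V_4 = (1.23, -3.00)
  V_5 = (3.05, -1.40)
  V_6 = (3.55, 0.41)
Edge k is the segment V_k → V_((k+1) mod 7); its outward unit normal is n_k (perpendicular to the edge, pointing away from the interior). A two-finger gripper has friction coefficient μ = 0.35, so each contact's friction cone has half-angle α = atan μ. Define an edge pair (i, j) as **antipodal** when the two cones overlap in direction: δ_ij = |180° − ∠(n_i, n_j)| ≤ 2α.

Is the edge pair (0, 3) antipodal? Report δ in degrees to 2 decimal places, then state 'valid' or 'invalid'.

δ = 19.24°, valid

α = atan 0.35 = 19.29°;  2α = 38.58°
edge 0: e_0 = (-3.24, +0.48);  n_0 = (+0.1465, +0.9892)
edge 3: e_3 = (+1.78, +0.34);  n_3 = (+0.1876, -0.9822)
∠(n_0, n_3) = 160.76°
δ = |180° − 160.76°| = 19.24°
19.24° ≤ 2α = 38.58°  →  valid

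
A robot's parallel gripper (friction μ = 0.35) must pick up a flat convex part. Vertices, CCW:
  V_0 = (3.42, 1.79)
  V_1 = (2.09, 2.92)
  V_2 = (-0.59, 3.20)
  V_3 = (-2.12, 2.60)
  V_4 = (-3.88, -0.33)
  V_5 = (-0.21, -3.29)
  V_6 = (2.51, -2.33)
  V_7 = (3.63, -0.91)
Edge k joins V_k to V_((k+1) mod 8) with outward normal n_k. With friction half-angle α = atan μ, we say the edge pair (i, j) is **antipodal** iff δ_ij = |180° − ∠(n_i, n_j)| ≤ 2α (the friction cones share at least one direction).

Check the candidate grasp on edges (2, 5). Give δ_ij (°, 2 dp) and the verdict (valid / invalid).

α = atan 0.35 = 19.29°;  2α = 38.58°
edge 2: e_2 = (-1.53, -0.60);  n_2 = (-0.3651, +0.9310)
edge 5: e_5 = (+2.72, +0.96);  n_5 = (+0.3328, -0.9430)
∠(n_2, n_5) = 178.03°
δ = |180° − 178.03°| = 1.97°
1.97° ≤ 2α = 38.58°  →  valid

δ = 1.97°, valid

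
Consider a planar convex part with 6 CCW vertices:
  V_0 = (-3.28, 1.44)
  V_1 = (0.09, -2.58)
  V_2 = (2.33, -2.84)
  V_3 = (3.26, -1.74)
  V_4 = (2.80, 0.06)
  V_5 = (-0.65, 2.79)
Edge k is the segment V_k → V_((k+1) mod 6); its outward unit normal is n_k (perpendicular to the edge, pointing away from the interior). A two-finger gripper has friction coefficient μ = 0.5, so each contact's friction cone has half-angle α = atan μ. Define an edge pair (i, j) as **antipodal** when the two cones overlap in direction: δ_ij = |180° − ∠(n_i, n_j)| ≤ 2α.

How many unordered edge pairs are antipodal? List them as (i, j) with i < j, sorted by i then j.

count = 5; pairs: (0,3), (0,4), (1,4), (1,5), (2,5)

α = atan 0.5 = 26.57°;  2α = 53.13°
n_0 = (-0.7663, -0.6424)
n_1 = (-0.1153, -0.9933)
n_2 = (+0.7636, -0.6456)
n_3 = (+0.9689, +0.2476)
n_4 = (+0.6205, +0.7842)
n_5 = (-0.4567, +0.8896)
  (0,1): δ = 136.59°  ·
  (0,2): δ = 80.19°  ·
  (0,3): δ = 25.64°  ✓
  (0,4): δ = 11.67°  ✓
  (0,5): δ = 77.20°  ·
  (1,2): δ = 123.59°  ·
  (1,3): δ = 69.04°  ·
  (1,4): δ = 31.73°  ✓
  (1,5): δ = 33.79°  ✓
  (2,3): δ = 125.45°  ·
  (2,4): δ = 88.14°  ·
  (2,5): δ = 22.62°  ✓
  (3,4): δ = 142.69°  ·
  (3,5): δ = 77.16°  ·
  (4,5): δ = 114.47°  ·
antipodal pairs: 5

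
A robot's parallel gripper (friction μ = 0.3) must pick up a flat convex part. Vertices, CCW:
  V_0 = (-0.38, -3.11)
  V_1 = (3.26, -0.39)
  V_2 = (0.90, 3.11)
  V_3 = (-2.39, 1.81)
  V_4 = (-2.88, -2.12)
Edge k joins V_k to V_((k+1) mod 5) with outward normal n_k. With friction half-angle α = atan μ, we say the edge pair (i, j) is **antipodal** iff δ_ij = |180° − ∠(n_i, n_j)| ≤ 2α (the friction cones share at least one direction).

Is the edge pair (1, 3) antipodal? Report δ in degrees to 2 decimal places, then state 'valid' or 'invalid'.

δ = 41.10°, invalid

α = atan 0.3 = 16.70°;  2α = 33.40°
edge 1: e_1 = (-2.36, +3.50);  n_1 = (+0.8291, +0.5591)
edge 3: e_3 = (-0.49, -3.93);  n_3 = (-0.9923, +0.1237)
∠(n_1, n_3) = 138.90°
δ = |180° − 138.90°| = 41.10°
41.10° > 2α = 33.40°  →  invalid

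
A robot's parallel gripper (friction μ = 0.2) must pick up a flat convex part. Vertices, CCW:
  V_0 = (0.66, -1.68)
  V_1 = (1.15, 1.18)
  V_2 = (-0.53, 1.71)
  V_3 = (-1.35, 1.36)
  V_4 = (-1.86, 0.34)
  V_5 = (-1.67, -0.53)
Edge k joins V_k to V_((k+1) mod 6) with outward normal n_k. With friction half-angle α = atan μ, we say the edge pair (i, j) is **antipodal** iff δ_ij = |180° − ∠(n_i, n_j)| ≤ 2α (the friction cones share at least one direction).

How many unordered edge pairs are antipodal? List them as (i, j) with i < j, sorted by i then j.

α = atan 0.2 = 11.31°;  2α = 22.62°
n_0 = (+0.9856, -0.1689)
n_1 = (+0.3009, +0.9537)
n_2 = (-0.3926, +0.9197)
n_3 = (-0.8944, +0.4472)
n_4 = (-0.9770, -0.2134)
n_5 = (-0.4426, -0.8967)
  (0,1): δ = 97.79°  ·
  (0,2): δ = 57.16°  ·
  (0,3): δ = 16.84°  ✓
  (0,4): δ = 22.04°  ✓
  (0,5): δ = 73.45°  ·
  (1,2): δ = 139.38°  ·
  (1,3): δ = 99.06°  ·
  (1,4): δ = 60.17°  ·
  (1,5): δ = 8.76°  ✓
  (2,3): δ = 139.68°  ·
  (2,4): δ = 100.79°  ·
  (2,5): δ = 49.38°  ·
  (3,4): δ = 141.12°  ·
  (3,5): δ = 89.70°  ·
  (4,5): δ = 128.59°  ·
antipodal pairs: 3

count = 3; pairs: (0,3), (0,4), (1,5)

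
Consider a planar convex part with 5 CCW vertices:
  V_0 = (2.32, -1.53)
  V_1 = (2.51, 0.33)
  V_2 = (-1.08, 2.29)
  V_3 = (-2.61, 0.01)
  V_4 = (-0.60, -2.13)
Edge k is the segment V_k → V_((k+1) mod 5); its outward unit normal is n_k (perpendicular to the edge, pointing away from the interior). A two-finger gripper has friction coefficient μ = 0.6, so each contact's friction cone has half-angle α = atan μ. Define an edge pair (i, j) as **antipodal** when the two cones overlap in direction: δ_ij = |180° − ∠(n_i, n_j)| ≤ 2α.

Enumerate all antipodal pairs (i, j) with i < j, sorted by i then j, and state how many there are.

count = 5; pairs: (0,2), (0,3), (1,3), (1,4), (2,4)

α = atan 0.6 = 30.96°;  2α = 61.93°
n_0 = (+0.9948, -0.1016)
n_1 = (+0.4792, +0.8777)
n_2 = (-0.8304, +0.5572)
n_3 = (-0.7289, -0.6846)
n_4 = (+0.2013, -0.9795)
  (0,1): δ = 112.80°  ·
  (0,2): δ = 28.03°  ✓
  (0,3): δ = 49.04°  ✓
  (0,4): δ = 107.44°  ·
  (1,2): δ = 95.23°  ·
  (1,3): δ = 18.16°  ✓
  (1,4): δ = 40.24°  ✓
  (2,3): δ = 102.93°  ·
  (2,4): δ = 44.52°  ✓
  (3,4): δ = 121.59°  ·
antipodal pairs: 5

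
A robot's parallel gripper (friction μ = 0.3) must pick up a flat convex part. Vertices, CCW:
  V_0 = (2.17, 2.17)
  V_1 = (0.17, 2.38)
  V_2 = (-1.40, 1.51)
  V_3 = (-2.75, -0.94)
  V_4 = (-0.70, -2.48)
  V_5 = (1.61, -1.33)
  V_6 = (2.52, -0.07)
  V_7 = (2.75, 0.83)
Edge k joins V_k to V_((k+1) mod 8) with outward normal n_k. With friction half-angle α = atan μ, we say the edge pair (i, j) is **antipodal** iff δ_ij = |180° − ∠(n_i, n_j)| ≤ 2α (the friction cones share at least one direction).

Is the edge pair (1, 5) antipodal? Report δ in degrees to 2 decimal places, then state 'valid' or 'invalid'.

δ = 25.17°, valid

α = atan 0.3 = 16.70°;  2α = 33.40°
edge 1: e_1 = (-1.57, -0.87);  n_1 = (-0.4847, +0.8747)
edge 5: e_5 = (+0.91, +1.26);  n_5 = (+0.8107, -0.5855)
∠(n_1, n_5) = 154.83°
δ = |180° − 154.83°| = 25.17°
25.17° ≤ 2α = 33.40°  →  valid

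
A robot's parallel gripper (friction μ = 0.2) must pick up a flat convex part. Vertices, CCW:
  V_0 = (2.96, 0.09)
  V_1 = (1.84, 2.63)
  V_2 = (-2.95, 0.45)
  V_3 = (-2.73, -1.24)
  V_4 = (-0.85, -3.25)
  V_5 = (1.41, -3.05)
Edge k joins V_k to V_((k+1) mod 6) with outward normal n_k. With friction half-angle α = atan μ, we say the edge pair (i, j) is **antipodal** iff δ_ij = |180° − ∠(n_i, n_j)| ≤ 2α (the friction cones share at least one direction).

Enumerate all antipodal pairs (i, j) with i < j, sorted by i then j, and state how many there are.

count = 3; pairs: (0,2), (0,3), (1,4)

α = atan 0.2 = 11.31°;  2α = 22.62°
n_0 = (+0.9150, +0.4035)
n_1 = (-0.4142, +0.9102)
n_2 = (-0.9916, -0.1291)
n_3 = (-0.7303, -0.6831)
n_4 = (+0.0882, -0.9961)
n_5 = (+0.8967, -0.4426)
  (0,1): δ = 89.32°  ·
  (0,2): δ = 16.38°  ✓
  (0,3): δ = 19.29°  ✓
  (0,4): δ = 71.26°  ·
  (0,5): δ = 129.93°  ·
  (1,2): δ = 107.05°  ·
  (1,3): δ = 71.39°  ·
  (1,4): δ = 19.41°  ✓
  (1,5): δ = 39.26°  ·
  (2,3): δ = 144.33°  ·
  (2,4): δ = 92.36°  ·
  (2,5): δ = 33.69°  ·
  (3,4): δ = 128.03°  ·
  (3,5): δ = 69.36°  ·
  (4,5): δ = 121.33°  ·
antipodal pairs: 3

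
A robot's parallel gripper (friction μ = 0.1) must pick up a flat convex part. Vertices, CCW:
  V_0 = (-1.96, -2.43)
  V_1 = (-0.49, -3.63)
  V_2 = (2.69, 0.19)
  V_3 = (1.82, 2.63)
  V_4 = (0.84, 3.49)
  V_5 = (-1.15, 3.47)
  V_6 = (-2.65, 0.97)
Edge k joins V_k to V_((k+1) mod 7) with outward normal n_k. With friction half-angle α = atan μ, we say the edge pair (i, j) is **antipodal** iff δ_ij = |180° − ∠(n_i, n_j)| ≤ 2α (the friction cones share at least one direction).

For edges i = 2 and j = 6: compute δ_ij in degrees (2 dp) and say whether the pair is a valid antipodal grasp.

α = atan 0.1 = 5.71°;  2α = 11.42°
edge 2: e_2 = (-0.87, +2.44);  n_2 = (+0.9419, +0.3358)
edge 6: e_6 = (+0.69, -3.40);  n_6 = (-0.9800, -0.1989)
∠(n_2, n_6) = 171.85°
δ = |180° − 171.85°| = 8.15°
8.15° ≤ 2α = 11.42°  →  valid

δ = 8.15°, valid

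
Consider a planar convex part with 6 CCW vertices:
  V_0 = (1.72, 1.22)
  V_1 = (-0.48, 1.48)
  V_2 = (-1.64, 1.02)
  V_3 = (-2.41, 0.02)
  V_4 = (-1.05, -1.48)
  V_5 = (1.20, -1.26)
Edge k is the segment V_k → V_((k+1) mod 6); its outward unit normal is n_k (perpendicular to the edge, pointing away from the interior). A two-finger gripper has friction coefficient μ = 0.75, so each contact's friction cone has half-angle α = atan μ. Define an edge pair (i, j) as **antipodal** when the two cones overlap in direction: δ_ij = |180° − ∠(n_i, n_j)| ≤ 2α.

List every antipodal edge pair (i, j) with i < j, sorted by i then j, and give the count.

count = 8; pairs: (0,3), (0,4), (1,3), (1,4), (1,5), (2,4), (2,5), (3,5)

α = atan 0.75 = 36.87°;  2α = 73.74°
n_0 = (+0.1174, +0.9931)
n_1 = (-0.3686, +0.9296)
n_2 = (-0.7923, +0.6101)
n_3 = (-0.7408, -0.6717)
n_4 = (+0.0973, -0.9953)
n_5 = (+0.9787, -0.2052)
  (0,1): δ = 151.63°  ·
  (0,2): δ = 120.86°  ·
  (0,3): δ = 41.06°  ✓
  (0,4): δ = 12.32°  ✓
  (0,5): δ = 84.90°  ·
  (1,2): δ = 149.23°  ·
  (1,3): δ = 69.43°  ✓
  (1,4): δ = 16.05°  ✓
  (1,5): δ = 56.53°  ✓
  (2,3): δ = 100.21°  ·
  (2,4): δ = 46.82°  ✓
  (2,5): δ = 25.75°  ✓
  (3,4): δ = 126.61°  ·
  (3,5): δ = 54.04°  ✓
  (4,5): δ = 107.43°  ·
antipodal pairs: 8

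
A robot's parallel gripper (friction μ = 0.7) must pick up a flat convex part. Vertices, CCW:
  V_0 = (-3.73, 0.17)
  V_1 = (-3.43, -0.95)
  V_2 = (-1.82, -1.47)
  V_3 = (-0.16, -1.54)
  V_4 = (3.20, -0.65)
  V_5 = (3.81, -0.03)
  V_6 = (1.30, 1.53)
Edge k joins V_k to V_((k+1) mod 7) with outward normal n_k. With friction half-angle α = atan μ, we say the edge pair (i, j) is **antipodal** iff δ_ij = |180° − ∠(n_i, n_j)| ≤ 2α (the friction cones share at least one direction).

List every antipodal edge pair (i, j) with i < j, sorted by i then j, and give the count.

count = 9; pairs: (0,4), (0,5), (1,5), (1,6), (2,5), (2,6), (3,5), (3,6), (4,6)

α = atan 0.7 = 34.99°;  2α = 69.98°
n_0 = (-0.9659, -0.2587)
n_1 = (-0.3073, -0.9516)
n_2 = (-0.0421, -0.9991)
n_3 = (+0.2561, -0.9667)
n_4 = (+0.7128, -0.7013)
n_5 = (+0.5279, +0.8493)
n_6 = (-0.2610, +0.9653)
  (0,1): δ = 122.89°  ·
  (0,2): δ = 107.41°  ·
  (0,3): δ = 90.16°  ·
  (0,4): δ = 59.53°  ✓
  (0,5): δ = 43.14°  ✓
  (0,6): δ = 90.13°  ·
  (1,2): δ = 164.52°  ·
  (1,3): δ = 147.26°  ·
  (1,4): δ = 116.63°  ·
  (1,5): δ = 13.96°  ✓
  (1,6): δ = 33.03°  ✓
  (2,3): δ = 162.75°  ·
  (2,4): δ = 132.12°  ·
  (2,5): δ = 29.45°  ✓
  (2,6): δ = 17.54°  ✓
  (3,4): δ = 149.37°  ·
  (3,5): δ = 46.70°  ✓
  (3,6): δ = 0.29°  ✓
  (4,5): δ = 77.33°  ·
  (4,6): δ = 30.34°  ✓
  (5,6): δ = 133.01°  ·
antipodal pairs: 9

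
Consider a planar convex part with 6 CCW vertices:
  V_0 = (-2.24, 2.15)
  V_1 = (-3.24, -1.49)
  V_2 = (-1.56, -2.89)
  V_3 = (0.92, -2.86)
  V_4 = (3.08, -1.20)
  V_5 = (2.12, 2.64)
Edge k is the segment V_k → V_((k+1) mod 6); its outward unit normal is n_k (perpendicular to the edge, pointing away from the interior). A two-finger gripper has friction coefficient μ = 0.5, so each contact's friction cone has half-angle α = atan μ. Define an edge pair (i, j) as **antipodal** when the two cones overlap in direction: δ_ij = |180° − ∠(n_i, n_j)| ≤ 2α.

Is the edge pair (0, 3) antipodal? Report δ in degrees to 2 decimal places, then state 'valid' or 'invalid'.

α = atan 0.5 = 26.57°;  2α = 53.13°
edge 0: e_0 = (-1.00, -3.64);  n_0 = (-0.9643, +0.2649)
edge 3: e_3 = (+2.16, +1.66);  n_3 = (+0.6094, -0.7929)
∠(n_0, n_3) = 142.90°
δ = |180° − 142.90°| = 37.10°
37.10° ≤ 2α = 53.13°  →  valid

δ = 37.10°, valid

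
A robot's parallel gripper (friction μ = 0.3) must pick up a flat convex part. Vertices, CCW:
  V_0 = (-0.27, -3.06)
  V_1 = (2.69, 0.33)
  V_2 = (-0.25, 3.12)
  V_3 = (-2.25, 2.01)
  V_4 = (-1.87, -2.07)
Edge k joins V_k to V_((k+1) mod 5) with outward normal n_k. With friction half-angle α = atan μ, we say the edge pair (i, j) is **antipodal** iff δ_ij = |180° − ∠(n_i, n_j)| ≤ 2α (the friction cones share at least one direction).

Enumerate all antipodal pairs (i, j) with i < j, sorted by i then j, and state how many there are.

count = 2; pairs: (0,2), (1,4)

α = atan 0.3 = 16.70°;  2α = 33.40°
n_0 = (+0.7533, -0.6577)
n_1 = (+0.6884, +0.7254)
n_2 = (-0.4853, +0.8744)
n_3 = (-0.9957, -0.0927)
n_4 = (-0.5262, -0.8504)
  (0,1): δ = 92.37°  ·
  (0,2): δ = 19.84°  ✓
  (0,3): δ = 46.45°  ·
  (0,4): δ = 99.38°  ·
  (1,2): δ = 107.47°  ·
  (1,3): δ = 41.18°  ·
  (1,4): δ = 11.75°  ✓
  (2,3): δ = 113.71°  ·
  (2,4): δ = 60.78°  ·
  (3,4): δ = 127.07°  ·
antipodal pairs: 2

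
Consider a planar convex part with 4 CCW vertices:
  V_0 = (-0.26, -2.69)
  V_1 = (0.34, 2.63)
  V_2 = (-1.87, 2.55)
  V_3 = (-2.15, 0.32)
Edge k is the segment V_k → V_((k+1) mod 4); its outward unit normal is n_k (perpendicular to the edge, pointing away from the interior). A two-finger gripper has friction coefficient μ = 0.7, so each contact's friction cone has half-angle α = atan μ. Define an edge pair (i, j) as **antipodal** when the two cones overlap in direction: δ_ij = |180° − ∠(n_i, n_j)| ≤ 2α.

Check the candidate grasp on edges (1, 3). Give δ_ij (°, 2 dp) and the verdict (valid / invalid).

δ = 59.95°, valid

α = atan 0.7 = 34.99°;  2α = 69.98°
edge 1: e_1 = (-2.21, -0.08);  n_1 = (-0.0362, +0.9993)
edge 3: e_3 = (+1.89, -3.01);  n_3 = (-0.8469, -0.5318)
∠(n_1, n_3) = 120.05°
δ = |180° − 120.05°| = 59.95°
59.95° ≤ 2α = 69.98°  →  valid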